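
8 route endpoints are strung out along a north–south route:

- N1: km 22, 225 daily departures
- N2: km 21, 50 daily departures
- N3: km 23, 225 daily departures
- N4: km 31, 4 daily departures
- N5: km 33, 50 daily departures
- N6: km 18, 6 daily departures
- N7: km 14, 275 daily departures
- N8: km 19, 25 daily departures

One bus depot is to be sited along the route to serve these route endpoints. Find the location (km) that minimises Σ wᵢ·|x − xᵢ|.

For a sum of weighted absolute distances on a line, the optimum is the weighted median (not the mean). Total weight W = 860; half-weight = 430.
Sort by position and accumulate weight:
  km 14 (N7, w=275) → cum 275
  km 18 (N6, w=6) → cum 281
  km 19 (N8, w=25) → cum 306
  km 21 (N2, w=50) → cum 356
  km 22 (N1, w=225) → cum 581  ≥ 430 → median here
  km 23 (N3, w=225) → cum 806
  km 31 (N4, w=4) → cum 810
  km 33 (N5, w=50) → cum 860
Optimal location: km 22.

x = 22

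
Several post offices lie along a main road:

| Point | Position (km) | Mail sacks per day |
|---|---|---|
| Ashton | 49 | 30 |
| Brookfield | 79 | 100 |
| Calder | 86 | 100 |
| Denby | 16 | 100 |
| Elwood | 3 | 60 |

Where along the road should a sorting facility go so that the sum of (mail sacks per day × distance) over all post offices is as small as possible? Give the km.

For a sum of weighted absolute distances on a line, the optimum is the weighted median (not the mean). Total weight W = 390; half-weight = 195.
Sort by position and accumulate weight:
  km 3 (Elwood, w=60) → cum 60
  km 16 (Denby, w=100) → cum 160
  km 49 (Ashton, w=30) → cum 190
  km 79 (Brookfield, w=100) → cum 290  ≥ 195 → median here
  km 86 (Calder, w=100) → cum 390
Optimal location: km 79.

x = 79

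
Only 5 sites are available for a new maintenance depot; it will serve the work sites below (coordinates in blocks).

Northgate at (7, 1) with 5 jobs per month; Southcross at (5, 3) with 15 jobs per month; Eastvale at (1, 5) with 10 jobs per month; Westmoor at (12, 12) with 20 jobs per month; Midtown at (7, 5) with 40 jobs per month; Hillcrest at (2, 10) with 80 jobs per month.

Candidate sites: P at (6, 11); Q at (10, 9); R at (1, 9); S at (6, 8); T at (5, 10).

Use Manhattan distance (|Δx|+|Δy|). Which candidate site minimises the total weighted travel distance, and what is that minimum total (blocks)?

Total weighted distance at each candidate:
  P (6, 11): total = 1120
  Q (10, 9): total = 1450
  R (1, 9): total = 1100
  S (6, 8): total = 1050
  T (5, 10): total = 950
Minimum is at T with total 950 blocks.

T, total 950 blocks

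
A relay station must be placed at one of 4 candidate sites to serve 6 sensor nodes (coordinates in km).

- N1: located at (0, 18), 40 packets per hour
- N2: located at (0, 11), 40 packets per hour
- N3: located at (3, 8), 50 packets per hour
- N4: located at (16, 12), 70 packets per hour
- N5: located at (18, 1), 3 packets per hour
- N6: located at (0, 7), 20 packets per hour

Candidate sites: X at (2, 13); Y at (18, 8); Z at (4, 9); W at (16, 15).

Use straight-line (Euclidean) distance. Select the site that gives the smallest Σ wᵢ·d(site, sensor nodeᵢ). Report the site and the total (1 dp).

Total weighted distance at each candidate:
  X (2, 13): total = 1752.5
  Y (18, 8): total = 2998.2
  Z (4, 9): total = 1647.2
  W (16, 15): total = 2659.3
Minimum is at Z with total 1647.2 km.

Z, total 1647.2 km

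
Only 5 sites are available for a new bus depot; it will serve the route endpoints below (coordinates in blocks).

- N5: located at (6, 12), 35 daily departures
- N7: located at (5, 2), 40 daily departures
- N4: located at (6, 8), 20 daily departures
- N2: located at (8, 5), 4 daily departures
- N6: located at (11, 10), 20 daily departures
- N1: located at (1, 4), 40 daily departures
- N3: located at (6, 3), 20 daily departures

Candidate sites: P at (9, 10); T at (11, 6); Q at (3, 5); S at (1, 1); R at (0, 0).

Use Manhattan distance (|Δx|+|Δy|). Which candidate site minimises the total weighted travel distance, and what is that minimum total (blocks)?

Q, total 1170 blocks

Total weighted distance at each candidate:
  P (9, 10): total = 1579
  T (11, 6): total = 1661
  Q (3, 5): total = 1170
  S (1, 1): total = 1684
  R (0, 0): total = 2042
Minimum is at Q with total 1170 blocks.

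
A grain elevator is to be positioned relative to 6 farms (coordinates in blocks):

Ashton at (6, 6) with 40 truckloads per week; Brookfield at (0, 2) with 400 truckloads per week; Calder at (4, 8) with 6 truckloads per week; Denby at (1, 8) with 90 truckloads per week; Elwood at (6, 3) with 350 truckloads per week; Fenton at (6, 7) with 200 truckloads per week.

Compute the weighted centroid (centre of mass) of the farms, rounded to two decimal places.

The minimiser of Σwᵢ‖p−pᵢ‖² is the weighted centroid p* = (Σwᵢpᵢ)/(Σwᵢ).
Σwᵢ = 1086.
Σwᵢxᵢ = 40·6 + 400·0 + 6·4 + 90·1 + 350·6 + 200·6 = 3654.
Σwᵢyᵢ = 40·6 + 400·2 + 6·8 + 90·8 + 350·3 + 200·7 = 4258.
x* = 3654/1086 = 3.36, y* = 4258/1086 = 3.92.

(3.36, 3.92)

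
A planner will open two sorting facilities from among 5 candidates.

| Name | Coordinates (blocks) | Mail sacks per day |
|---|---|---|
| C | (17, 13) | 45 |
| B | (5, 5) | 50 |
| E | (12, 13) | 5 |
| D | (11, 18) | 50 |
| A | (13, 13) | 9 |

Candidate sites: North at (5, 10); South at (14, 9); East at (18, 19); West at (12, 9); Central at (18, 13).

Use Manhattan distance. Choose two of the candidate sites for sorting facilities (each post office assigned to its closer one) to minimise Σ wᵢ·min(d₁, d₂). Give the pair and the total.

Evaluate every pair (each demand assigned to the nearer of the two):
  {North, Central}: total = 970
  {North, East}: total = 1114
  {West, Central}: total = 1160
  {North, West}: total = 1220
  {North, South}: total = 1240
  {East, West}: total = 1330
  {South, Central}: total = 1370
  {South, West}: total = 1430
  {South, East}: total = 1440
  {East, Central}: total = 1570
Best pair: {North, Central} with total 970.

{North, Central}, total 970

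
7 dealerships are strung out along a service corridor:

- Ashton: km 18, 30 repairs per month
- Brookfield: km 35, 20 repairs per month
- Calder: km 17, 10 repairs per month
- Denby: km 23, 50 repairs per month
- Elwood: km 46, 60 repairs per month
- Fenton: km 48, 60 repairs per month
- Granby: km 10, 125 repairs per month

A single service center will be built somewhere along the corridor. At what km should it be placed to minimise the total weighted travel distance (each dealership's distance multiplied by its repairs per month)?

x = 23

For a sum of weighted absolute distances on a line, the optimum is the weighted median (not the mean). Total weight W = 355; half-weight = 177.5.
Sort by position and accumulate weight:
  km 10 (Granby, w=125) → cum 125
  km 17 (Calder, w=10) → cum 135
  km 18 (Ashton, w=30) → cum 165
  km 23 (Denby, w=50) → cum 215  ≥ 177.5 → median here
  km 35 (Brookfield, w=20) → cum 235
  km 46 (Elwood, w=60) → cum 295
  km 48 (Fenton, w=60) → cum 355
Optimal location: km 23.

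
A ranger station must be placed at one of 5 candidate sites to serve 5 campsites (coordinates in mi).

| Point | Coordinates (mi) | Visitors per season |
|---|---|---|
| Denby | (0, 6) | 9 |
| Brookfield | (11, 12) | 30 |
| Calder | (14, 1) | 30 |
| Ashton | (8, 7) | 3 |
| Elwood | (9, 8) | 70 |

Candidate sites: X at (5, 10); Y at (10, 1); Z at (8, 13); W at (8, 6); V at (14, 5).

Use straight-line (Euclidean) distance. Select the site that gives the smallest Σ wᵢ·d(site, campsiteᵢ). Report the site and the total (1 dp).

Total weighted distance at each candidate:
  X (5, 10): total = 955.0
  Y (10, 1): total = 1065.9
  Z (8, 13): total = 968.0
  W (8, 6): total = 667.1
  V (14, 5): total = 901.9
Minimum is at W with total 667.1 mi.

W, total 667.1 mi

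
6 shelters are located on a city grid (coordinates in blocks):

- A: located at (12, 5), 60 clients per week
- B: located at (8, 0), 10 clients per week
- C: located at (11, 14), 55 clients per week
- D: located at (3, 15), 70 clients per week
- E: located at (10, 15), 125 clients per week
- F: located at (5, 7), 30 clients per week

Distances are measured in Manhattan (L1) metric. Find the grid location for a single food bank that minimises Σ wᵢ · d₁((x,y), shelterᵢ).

Manhattan distance separates: Σwᵢ(|x−xᵢ|+|y−yᵢ|) = Σwᵢ|x−xᵢ| + Σwᵢ|y−yᵢ|, so x and y are optimised independently as 1-D weighted medians.
Total weight W = 350; half = 175.
x-coordinate, sorted with cumulative weight:
  x=3 (D, w=70) cum 70
  x=5 (F, w=30) cum 100
  x=8 (B, w=10) cum 110
  x=10 (E, w=125) cum 235  ← median
  x=11 (C, w=55) cum 290
  x=12 (A, w=60) cum 350
⇒ x* = 10
y-coordinate, sorted with cumulative weight:
  y=0 (B, w=10) cum 10
  y=5 (A, w=60) cum 70
  y=7 (F, w=30) cum 100
  y=14 (C, w=55) cum 155
  y=15 (D, w=70) cum 225  ← median
  y=15 (E, w=125) cum 350
⇒ y* = 15

(10, 15)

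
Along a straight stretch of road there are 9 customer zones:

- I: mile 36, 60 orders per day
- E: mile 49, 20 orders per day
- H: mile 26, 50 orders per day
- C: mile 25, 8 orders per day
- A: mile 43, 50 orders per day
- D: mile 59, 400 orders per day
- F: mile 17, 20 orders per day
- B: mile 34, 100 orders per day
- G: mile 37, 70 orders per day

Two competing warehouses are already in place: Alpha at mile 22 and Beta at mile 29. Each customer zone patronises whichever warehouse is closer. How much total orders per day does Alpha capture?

28

The indifferent point is the midpoint (22+29)/2 = 25.5; customer zones left of it (closer to Alpha at 22) go to Alpha, those right go to Beta.
  F at 17 (w=20) → Alpha
  C at 25 (w=8) → Alpha
  H at 26 (w=50) → Beta
  B at 34 (w=100) → Beta
  I at 36 (w=60) → Beta
  G at 37 (w=70) → Beta
  A at 43 (w=50) → Beta
  E at 49 (w=20) → Beta
  D at 59 (w=400) → Beta
Alpha captures 28; Beta captures 750.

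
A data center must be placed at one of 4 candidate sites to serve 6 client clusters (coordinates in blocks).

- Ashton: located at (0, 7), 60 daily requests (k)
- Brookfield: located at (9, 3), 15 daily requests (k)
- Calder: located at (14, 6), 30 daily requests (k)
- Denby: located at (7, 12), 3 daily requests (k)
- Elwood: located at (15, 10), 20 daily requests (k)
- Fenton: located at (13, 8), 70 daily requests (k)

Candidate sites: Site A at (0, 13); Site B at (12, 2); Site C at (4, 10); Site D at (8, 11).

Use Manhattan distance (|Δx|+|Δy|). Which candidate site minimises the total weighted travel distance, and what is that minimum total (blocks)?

Site D, total 1911 blocks

Total weighted distance at each candidate:
  Site A (0, 13): total = 2919
  Site B (12, 2): total = 2015
  Site C (4, 10): total = 2025
  Site D (8, 11): total = 1911
Minimum is at Site D with total 1911 blocks.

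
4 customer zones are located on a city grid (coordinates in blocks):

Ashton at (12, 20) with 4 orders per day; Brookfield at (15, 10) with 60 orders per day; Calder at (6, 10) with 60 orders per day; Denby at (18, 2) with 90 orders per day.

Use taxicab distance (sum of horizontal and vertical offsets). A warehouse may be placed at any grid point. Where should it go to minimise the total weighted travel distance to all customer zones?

(15, 10)

Manhattan distance separates: Σwᵢ(|x−xᵢ|+|y−yᵢ|) = Σwᵢ|x−xᵢ| + Σwᵢ|y−yᵢ|, so x and y are optimised independently as 1-D weighted medians.
Total weight W = 214; half = 107.
x-coordinate, sorted with cumulative weight:
  x=6 (Calder, w=60) cum 60
  x=12 (Ashton, w=4) cum 64
  x=15 (Brookfield, w=60) cum 124  ← median
  x=18 (Denby, w=90) cum 214
⇒ x* = 15
y-coordinate, sorted with cumulative weight:
  y=2 (Denby, w=90) cum 90
  y=10 (Brookfield, w=60) cum 150  ← median
  y=10 (Calder, w=60) cum 210
  y=20 (Ashton, w=4) cum 214
⇒ y* = 10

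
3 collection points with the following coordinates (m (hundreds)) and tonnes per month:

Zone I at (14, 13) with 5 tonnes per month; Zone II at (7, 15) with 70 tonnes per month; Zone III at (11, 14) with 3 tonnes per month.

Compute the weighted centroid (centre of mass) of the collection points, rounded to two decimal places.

(7.60, 14.83)

The minimiser of Σwᵢ‖p−pᵢ‖² is the weighted centroid p* = (Σwᵢpᵢ)/(Σwᵢ).
Σwᵢ = 78.
Σwᵢxᵢ = 5·14 + 70·7 + 3·11 = 593.
Σwᵢyᵢ = 5·13 + 70·15 + 3·14 = 1157.
x* = 593/78 = 7.60, y* = 1157/78 = 14.83.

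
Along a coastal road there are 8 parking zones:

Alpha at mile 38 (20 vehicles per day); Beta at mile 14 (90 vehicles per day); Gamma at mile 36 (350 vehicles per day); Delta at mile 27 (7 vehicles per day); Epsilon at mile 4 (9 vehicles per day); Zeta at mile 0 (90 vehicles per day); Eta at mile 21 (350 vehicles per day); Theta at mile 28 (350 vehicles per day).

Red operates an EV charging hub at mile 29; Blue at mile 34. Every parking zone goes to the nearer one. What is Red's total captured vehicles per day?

The indifferent point is the midpoint (29+34)/2 = 31.5; parking zones left of it (closer to Red at 29) go to Red, those right go to Blue.
  Zeta at 0 (w=90) → Red
  Epsilon at 4 (w=9) → Red
  Beta at 14 (w=90) → Red
  Eta at 21 (w=350) → Red
  Delta at 27 (w=7) → Red
  Theta at 28 (w=350) → Red
  Gamma at 36 (w=350) → Blue
  Alpha at 38 (w=20) → Blue
Red captures 896; Blue captures 370.

896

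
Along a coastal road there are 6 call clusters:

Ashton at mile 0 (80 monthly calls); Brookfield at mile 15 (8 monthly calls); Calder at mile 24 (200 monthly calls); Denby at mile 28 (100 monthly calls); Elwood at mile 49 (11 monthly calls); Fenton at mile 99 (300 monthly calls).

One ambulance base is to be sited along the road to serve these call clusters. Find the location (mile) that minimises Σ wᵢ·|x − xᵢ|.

x = 28

For a sum of weighted absolute distances on a line, the optimum is the weighted median (not the mean). Total weight W = 699; half-weight = 349.5.
Sort by position and accumulate weight:
  mile 0 (Ashton, w=80) → cum 80
  mile 15 (Brookfield, w=8) → cum 88
  mile 24 (Calder, w=200) → cum 288
  mile 28 (Denby, w=100) → cum 388  ≥ 349.5 → median here
  mile 49 (Elwood, w=11) → cum 399
  mile 99 (Fenton, w=300) → cum 699
Optimal location: mile 28.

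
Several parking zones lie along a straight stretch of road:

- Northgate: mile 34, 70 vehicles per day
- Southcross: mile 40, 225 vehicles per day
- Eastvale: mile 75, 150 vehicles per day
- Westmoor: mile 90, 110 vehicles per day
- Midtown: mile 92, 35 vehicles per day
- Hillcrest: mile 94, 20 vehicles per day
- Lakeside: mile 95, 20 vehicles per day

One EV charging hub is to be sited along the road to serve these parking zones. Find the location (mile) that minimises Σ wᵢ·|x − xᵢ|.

For a sum of weighted absolute distances on a line, the optimum is the weighted median (not the mean). Total weight W = 630; half-weight = 315.
Sort by position and accumulate weight:
  mile 34 (Northgate, w=70) → cum 70
  mile 40 (Southcross, w=225) → cum 295
  mile 75 (Eastvale, w=150) → cum 445  ≥ 315 → median here
  mile 90 (Westmoor, w=110) → cum 555
  mile 92 (Midtown, w=35) → cum 590
  mile 94 (Hillcrest, w=20) → cum 610
  mile 95 (Lakeside, w=20) → cum 630
Optimal location: mile 75.

x = 75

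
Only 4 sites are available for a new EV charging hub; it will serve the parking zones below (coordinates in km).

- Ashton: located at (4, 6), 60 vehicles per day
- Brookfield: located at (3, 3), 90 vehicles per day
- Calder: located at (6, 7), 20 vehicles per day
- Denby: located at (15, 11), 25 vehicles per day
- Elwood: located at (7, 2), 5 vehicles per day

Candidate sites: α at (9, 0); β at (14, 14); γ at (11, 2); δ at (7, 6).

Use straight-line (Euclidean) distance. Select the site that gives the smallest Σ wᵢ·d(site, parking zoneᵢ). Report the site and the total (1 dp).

δ, total 914.1 km

Total weighted distance at each candidate:
  α (9, 0): total = 1552.1
  β (14, 14): total = 2529.6
  γ (11, 2): total = 1617.0
  δ (7, 6): total = 914.1
Minimum is at δ with total 914.1 km.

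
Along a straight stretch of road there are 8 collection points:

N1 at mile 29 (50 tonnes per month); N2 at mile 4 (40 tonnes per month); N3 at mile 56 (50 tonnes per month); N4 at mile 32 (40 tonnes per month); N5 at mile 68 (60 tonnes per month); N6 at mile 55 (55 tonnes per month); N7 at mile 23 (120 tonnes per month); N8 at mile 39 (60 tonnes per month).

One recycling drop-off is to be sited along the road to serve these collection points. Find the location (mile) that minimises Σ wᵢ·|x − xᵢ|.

For a sum of weighted absolute distances on a line, the optimum is the weighted median (not the mean). Total weight W = 475; half-weight = 237.5.
Sort by position and accumulate weight:
  mile 4 (N2, w=40) → cum 40
  mile 23 (N7, w=120) → cum 160
  mile 29 (N1, w=50) → cum 210
  mile 32 (N4, w=40) → cum 250  ≥ 237.5 → median here
  mile 39 (N8, w=60) → cum 310
  mile 55 (N6, w=55) → cum 365
  mile 56 (N3, w=50) → cum 415
  mile 68 (N5, w=60) → cum 475
Optimal location: mile 32.

x = 32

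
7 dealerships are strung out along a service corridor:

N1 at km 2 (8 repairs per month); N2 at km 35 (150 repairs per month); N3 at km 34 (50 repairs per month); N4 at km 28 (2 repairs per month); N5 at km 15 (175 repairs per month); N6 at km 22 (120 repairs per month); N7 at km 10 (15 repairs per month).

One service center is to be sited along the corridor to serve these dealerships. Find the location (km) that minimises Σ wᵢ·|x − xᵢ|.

For a sum of weighted absolute distances on a line, the optimum is the weighted median (not the mean). Total weight W = 520; half-weight = 260.
Sort by position and accumulate weight:
  km 2 (N1, w=8) → cum 8
  km 10 (N7, w=15) → cum 23
  km 15 (N5, w=175) → cum 198
  km 22 (N6, w=120) → cum 318  ≥ 260 → median here
  km 28 (N4, w=2) → cum 320
  km 34 (N3, w=50) → cum 370
  km 35 (N2, w=150) → cum 520
Optimal location: km 22.

x = 22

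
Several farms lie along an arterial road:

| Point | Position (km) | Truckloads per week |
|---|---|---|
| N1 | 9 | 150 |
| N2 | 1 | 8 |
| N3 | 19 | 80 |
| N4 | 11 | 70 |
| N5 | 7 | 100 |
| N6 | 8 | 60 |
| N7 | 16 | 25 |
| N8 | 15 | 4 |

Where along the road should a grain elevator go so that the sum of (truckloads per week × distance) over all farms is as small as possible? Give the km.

For a sum of weighted absolute distances on a line, the optimum is the weighted median (not the mean). Total weight W = 497; half-weight = 248.5.
Sort by position and accumulate weight:
  km 1 (N2, w=8) → cum 8
  km 7 (N5, w=100) → cum 108
  km 8 (N6, w=60) → cum 168
  km 9 (N1, w=150) → cum 318  ≥ 248.5 → median here
  km 11 (N4, w=70) → cum 388
  km 15 (N8, w=4) → cum 392
  km 16 (N7, w=25) → cum 417
  km 19 (N3, w=80) → cum 497
Optimal location: km 9.

x = 9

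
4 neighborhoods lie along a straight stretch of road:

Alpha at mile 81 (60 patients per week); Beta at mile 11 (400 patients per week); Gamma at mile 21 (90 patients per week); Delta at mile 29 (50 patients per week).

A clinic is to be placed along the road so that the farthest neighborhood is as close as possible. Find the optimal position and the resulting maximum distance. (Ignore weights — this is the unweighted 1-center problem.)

location 46, max distance 35

The 1-center on a line is the midpoint of the two extreme points: leftmost at 11, rightmost at 81.
Optimal location = (11 + 81)/2 = 46; maximum distance = (81 − 11)/2 = 35.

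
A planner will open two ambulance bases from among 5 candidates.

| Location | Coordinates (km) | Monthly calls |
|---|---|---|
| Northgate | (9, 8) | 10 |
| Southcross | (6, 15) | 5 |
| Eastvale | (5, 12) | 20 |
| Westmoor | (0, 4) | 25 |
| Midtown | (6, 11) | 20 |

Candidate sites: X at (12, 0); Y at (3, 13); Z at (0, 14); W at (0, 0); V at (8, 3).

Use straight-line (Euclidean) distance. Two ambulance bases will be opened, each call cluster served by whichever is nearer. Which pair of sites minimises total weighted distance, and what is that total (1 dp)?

Evaluate every pair (each demand assigned to the nearer of the two):
  {Y, W}: total = 313.0
  {Y, V}: total = 387.4
  {X, Y}: total = 450.1
  {Y, Z}: total = 450.1
  {Z, W}: total = 480.4
  {Z, V}: total = 524.8
  {W, V}: total = 566.5
  {X, Z}: total = 607.7
  {X, V}: total = 668.0
  {X, W}: total = 776.8
Best pair: {Y, W} with total 313.0.

{Y, W}, total 313.0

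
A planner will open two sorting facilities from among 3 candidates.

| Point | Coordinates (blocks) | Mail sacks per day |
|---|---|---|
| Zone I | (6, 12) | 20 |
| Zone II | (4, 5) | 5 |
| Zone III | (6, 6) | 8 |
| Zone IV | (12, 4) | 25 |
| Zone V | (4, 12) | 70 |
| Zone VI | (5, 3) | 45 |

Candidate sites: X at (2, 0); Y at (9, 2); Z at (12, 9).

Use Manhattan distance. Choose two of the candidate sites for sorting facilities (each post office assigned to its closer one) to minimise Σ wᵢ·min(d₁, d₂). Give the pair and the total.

Evaluate every pair (each demand assigned to the nearer of the two):
  {Y, Z}: total = 1396
  {X, Z}: total = 1452
  {X, Y}: total = 1681
Best pair: {Y, Z} with total 1396.

{Y, Z}, total 1396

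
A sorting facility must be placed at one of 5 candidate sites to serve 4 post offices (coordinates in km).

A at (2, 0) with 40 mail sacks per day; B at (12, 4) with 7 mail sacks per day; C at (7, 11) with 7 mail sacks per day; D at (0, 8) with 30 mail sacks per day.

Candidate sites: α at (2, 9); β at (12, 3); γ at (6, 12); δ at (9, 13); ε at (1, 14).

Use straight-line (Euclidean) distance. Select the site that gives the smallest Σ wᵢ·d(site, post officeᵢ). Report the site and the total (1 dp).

Total weighted distance at each candidate:
  α (2, 9): total = 543.0
  β (12, 3): total = 880.7
  γ (6, 12): total = 802.2
  δ (9, 13): total = 985.7
  ε (1, 14): total = 894.9
Minimum is at α with total 543.0 km.

α, total 543.0 km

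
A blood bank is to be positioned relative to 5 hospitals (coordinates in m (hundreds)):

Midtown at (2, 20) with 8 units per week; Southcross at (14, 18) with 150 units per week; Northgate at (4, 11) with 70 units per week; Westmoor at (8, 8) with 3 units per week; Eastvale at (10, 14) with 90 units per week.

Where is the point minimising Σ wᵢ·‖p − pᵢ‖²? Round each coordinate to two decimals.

The minimiser of Σwᵢ‖p−pᵢ‖² is the weighted centroid p* = (Σwᵢpᵢ)/(Σwᵢ).
Σwᵢ = 321.
Σwᵢxᵢ = 8·2 + 150·14 + 70·4 + 3·8 + 90·10 = 3320.
Σwᵢyᵢ = 8·20 + 150·18 + 70·11 + 3·8 + 90·14 = 4914.
x* = 3320/321 = 10.34, y* = 4914/321 = 15.31.

(10.34, 15.31)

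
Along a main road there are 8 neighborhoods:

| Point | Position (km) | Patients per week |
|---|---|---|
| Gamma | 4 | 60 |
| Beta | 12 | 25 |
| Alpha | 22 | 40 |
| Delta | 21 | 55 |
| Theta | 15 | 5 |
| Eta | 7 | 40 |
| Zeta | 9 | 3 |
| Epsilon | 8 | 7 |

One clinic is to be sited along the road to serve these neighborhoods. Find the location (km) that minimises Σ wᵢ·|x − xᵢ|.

For a sum of weighted absolute distances on a line, the optimum is the weighted median (not the mean). Total weight W = 235; half-weight = 117.5.
Sort by position and accumulate weight:
  km 4 (Gamma, w=60) → cum 60
  km 7 (Eta, w=40) → cum 100
  km 8 (Epsilon, w=7) → cum 107
  km 9 (Zeta, w=3) → cum 110
  km 12 (Beta, w=25) → cum 135  ≥ 117.5 → median here
  km 15 (Theta, w=5) → cum 140
  km 21 (Delta, w=55) → cum 195
  km 22 (Alpha, w=40) → cum 235
Optimal location: km 12.

x = 12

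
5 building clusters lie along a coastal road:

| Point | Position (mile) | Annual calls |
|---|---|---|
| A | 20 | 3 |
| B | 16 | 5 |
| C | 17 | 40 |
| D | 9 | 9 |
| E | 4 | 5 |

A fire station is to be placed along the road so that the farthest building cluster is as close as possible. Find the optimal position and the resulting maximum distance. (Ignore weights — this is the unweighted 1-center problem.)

location 12, max distance 8

The 1-center on a line is the midpoint of the two extreme points: leftmost at 4, rightmost at 20.
Optimal location = (4 + 20)/2 = 12; maximum distance = (20 − 4)/2 = 8.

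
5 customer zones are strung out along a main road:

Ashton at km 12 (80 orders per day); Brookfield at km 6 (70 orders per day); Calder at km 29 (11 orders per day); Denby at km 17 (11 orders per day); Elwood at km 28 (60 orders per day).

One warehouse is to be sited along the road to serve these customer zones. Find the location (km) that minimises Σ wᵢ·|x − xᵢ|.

x = 12

For a sum of weighted absolute distances on a line, the optimum is the weighted median (not the mean). Total weight W = 232; half-weight = 116.
Sort by position and accumulate weight:
  km 6 (Brookfield, w=70) → cum 70
  km 12 (Ashton, w=80) → cum 150  ≥ 116 → median here
  km 17 (Denby, w=11) → cum 161
  km 28 (Elwood, w=60) → cum 221
  km 29 (Calder, w=11) → cum 232
Optimal location: km 12.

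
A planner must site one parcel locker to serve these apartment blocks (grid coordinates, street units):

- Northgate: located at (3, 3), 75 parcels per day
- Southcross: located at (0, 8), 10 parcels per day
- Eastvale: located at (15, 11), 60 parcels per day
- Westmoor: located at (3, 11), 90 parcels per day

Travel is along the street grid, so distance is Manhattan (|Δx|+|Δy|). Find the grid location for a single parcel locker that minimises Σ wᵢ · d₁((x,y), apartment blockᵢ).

(3, 11)

Manhattan distance separates: Σwᵢ(|x−xᵢ|+|y−yᵢ|) = Σwᵢ|x−xᵢ| + Σwᵢ|y−yᵢ|, so x and y are optimised independently as 1-D weighted medians.
Total weight W = 235; half = 117.5.
x-coordinate, sorted with cumulative weight:
  x=0 (Southcross, w=10) cum 10
  x=3 (Northgate, w=75) cum 85
  x=3 (Westmoor, w=90) cum 175  ← median
  x=15 (Eastvale, w=60) cum 235
⇒ x* = 3
y-coordinate, sorted with cumulative weight:
  y=3 (Northgate, w=75) cum 75
  y=8 (Southcross, w=10) cum 85
  y=11 (Eastvale, w=60) cum 145  ← median
  y=11 (Westmoor, w=90) cum 235
⇒ y* = 11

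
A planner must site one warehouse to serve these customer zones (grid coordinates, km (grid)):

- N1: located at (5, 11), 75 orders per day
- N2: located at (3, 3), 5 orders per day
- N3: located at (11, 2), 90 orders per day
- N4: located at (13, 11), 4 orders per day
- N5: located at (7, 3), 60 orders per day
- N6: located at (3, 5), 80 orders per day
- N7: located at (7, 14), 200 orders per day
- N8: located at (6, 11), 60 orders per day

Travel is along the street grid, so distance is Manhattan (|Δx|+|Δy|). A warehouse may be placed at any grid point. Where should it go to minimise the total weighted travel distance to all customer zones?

Manhattan distance separates: Σwᵢ(|x−xᵢ|+|y−yᵢ|) = Σwᵢ|x−xᵢ| + Σwᵢ|y−yᵢ|, so x and y are optimised independently as 1-D weighted medians.
Total weight W = 574; half = 287.
x-coordinate, sorted with cumulative weight:
  x=3 (N2, w=5) cum 5
  x=3 (N6, w=80) cum 85
  x=5 (N1, w=75) cum 160
  x=6 (N8, w=60) cum 220
  x=7 (N5, w=60) cum 280
  x=7 (N7, w=200) cum 480  ← median
  x=11 (N3, w=90) cum 570
  x=13 (N4, w=4) cum 574
⇒ x* = 7
y-coordinate, sorted with cumulative weight:
  y=2 (N3, w=90) cum 90
  y=3 (N2, w=5) cum 95
  y=3 (N5, w=60) cum 155
  y=5 (N6, w=80) cum 235
  y=11 (N1, w=75) cum 310  ← median
  y=11 (N4, w=4) cum 314
  y=11 (N8, w=60) cum 374
  y=14 (N7, w=200) cum 574
⇒ y* = 11

(7, 11)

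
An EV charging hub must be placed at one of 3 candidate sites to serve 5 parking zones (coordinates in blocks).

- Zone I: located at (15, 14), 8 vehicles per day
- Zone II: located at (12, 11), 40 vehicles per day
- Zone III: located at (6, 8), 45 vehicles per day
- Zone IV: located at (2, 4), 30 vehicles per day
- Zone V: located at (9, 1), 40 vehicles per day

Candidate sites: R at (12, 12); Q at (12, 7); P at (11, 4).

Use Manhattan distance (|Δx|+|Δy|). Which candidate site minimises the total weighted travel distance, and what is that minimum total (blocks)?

Total weighted distance at each candidate:
  R (12, 12): total = 1630
  Q (12, 7): total = 1305
  P (11, 4): total = 1307
Minimum is at Q with total 1305 blocks.

Q, total 1305 blocks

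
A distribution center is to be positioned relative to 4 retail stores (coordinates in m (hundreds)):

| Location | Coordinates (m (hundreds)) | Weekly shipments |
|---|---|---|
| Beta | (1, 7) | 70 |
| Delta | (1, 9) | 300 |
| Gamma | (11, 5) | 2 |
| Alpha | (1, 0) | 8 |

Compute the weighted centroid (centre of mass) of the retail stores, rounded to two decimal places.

The minimiser of Σwᵢ‖p−pᵢ‖² is the weighted centroid p* = (Σwᵢpᵢ)/(Σwᵢ).
Σwᵢ = 380.
Σwᵢxᵢ = 70·1 + 300·1 + 2·11 + 8·1 = 400.
Σwᵢyᵢ = 70·7 + 300·9 + 2·5 + 8·0 = 3200.
x* = 400/380 = 1.05, y* = 3200/380 = 8.42.

(1.05, 8.42)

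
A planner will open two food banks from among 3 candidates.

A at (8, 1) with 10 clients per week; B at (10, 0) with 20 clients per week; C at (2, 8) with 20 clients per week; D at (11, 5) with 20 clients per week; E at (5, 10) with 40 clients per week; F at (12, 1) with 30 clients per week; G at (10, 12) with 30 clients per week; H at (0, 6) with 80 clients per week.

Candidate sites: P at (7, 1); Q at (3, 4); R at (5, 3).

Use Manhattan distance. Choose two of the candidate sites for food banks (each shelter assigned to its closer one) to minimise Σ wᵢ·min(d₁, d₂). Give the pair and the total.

Evaluate every pair (each demand assigned to the nearer of the two):
  {P, Q}: total = 1640
  {Q, R}: total = 1840
  {P, R}: total = 1900
Best pair: {P, Q} with total 1640.

{P, Q}, total 1640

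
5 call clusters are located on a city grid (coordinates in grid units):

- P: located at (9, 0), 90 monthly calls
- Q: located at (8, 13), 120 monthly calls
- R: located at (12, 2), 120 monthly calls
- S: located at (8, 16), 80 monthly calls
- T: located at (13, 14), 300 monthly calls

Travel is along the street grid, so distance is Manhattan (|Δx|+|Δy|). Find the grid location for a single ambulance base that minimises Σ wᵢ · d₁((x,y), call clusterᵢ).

(12, 14)

Manhattan distance separates: Σwᵢ(|x−xᵢ|+|y−yᵢ|) = Σwᵢ|x−xᵢ| + Σwᵢ|y−yᵢ|, so x and y are optimised independently as 1-D weighted medians.
Total weight W = 710; half = 355.
x-coordinate, sorted with cumulative weight:
  x=8 (Q, w=120) cum 120
  x=8 (S, w=80) cum 200
  x=9 (P, w=90) cum 290
  x=12 (R, w=120) cum 410  ← median
  x=13 (T, w=300) cum 710
⇒ x* = 12
y-coordinate, sorted with cumulative weight:
  y=0 (P, w=90) cum 90
  y=2 (R, w=120) cum 210
  y=13 (Q, w=120) cum 330
  y=14 (T, w=300) cum 630  ← median
  y=16 (S, w=80) cum 710
⇒ y* = 14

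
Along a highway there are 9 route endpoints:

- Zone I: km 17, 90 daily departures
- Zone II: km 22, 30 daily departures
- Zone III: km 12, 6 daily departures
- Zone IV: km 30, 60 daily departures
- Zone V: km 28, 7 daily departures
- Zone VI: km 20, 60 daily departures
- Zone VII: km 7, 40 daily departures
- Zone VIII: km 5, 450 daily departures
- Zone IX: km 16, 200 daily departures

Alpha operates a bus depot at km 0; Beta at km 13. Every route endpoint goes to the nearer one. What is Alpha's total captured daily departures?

450

The indifferent point is the midpoint (0+13)/2 = 6.5; route endpoints left of it (closer to Alpha at 0) go to Alpha, those right go to Beta.
  Zone VIII at 5 (w=450) → Alpha
  Zone VII at 7 (w=40) → Beta
  Zone III at 12 (w=6) → Beta
  Zone IX at 16 (w=200) → Beta
  Zone I at 17 (w=90) → Beta
  Zone VI at 20 (w=60) → Beta
  Zone II at 22 (w=30) → Beta
  Zone V at 28 (w=7) → Beta
  Zone IV at 30 (w=60) → Beta
Alpha captures 450; Beta captures 493.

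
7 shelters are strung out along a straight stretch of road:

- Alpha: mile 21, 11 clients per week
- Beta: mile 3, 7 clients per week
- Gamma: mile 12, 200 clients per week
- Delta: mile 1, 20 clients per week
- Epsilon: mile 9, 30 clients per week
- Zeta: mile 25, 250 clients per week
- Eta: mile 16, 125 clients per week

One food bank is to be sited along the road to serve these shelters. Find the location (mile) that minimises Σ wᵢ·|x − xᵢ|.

x = 16

For a sum of weighted absolute distances on a line, the optimum is the weighted median (not the mean). Total weight W = 643; half-weight = 321.5.
Sort by position and accumulate weight:
  mile 1 (Delta, w=20) → cum 20
  mile 3 (Beta, w=7) → cum 27
  mile 9 (Epsilon, w=30) → cum 57
  mile 12 (Gamma, w=200) → cum 257
  mile 16 (Eta, w=125) → cum 382  ≥ 321.5 → median here
  mile 21 (Alpha, w=11) → cum 393
  mile 25 (Zeta, w=250) → cum 643
Optimal location: mile 16.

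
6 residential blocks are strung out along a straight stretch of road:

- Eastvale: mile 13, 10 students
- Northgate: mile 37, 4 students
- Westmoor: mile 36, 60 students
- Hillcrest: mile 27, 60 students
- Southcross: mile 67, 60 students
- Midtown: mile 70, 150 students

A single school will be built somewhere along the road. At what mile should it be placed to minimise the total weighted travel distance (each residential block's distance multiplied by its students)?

x = 67

For a sum of weighted absolute distances on a line, the optimum is the weighted median (not the mean). Total weight W = 344; half-weight = 172.
Sort by position and accumulate weight:
  mile 13 (Eastvale, w=10) → cum 10
  mile 27 (Hillcrest, w=60) → cum 70
  mile 36 (Westmoor, w=60) → cum 130
  mile 37 (Northgate, w=4) → cum 134
  mile 67 (Southcross, w=60) → cum 194  ≥ 172 → median here
  mile 70 (Midtown, w=150) → cum 344
Optimal location: mile 67.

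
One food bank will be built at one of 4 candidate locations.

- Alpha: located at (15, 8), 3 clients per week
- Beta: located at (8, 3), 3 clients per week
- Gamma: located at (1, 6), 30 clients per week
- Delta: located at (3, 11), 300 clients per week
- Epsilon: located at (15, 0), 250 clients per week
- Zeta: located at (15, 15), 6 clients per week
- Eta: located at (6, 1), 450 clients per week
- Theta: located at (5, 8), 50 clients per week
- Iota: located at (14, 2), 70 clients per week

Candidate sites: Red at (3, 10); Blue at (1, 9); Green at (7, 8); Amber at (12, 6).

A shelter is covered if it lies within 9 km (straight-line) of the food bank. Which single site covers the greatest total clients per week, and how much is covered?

Coverage radius r = 9 km; a point is covered iff (Δx)²+(Δy)² ≤ 9² = 81.
  Red (3, 10): covers {Beta, Gamma, Delta, Theta} → 383
  Blue (1, 9): covers {Gamma, Delta, Theta} → 380
  Green (7, 8): covers {Alpha, Beta, Gamma, Delta, Eta, Theta} → 836
  Amber (12, 6): covers {Alpha, Beta, Epsilon, Eta, Theta, Iota} → 826
Maximum coverage at Green: 836 clients per week.

Green, covering 836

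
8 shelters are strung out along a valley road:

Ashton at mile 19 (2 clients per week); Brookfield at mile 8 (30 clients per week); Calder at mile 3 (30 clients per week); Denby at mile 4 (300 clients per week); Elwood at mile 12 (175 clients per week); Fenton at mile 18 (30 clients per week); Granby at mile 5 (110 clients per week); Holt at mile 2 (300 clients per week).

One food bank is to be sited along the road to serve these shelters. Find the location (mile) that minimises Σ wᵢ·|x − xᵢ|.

x = 4

For a sum of weighted absolute distances on a line, the optimum is the weighted median (not the mean). Total weight W = 977; half-weight = 488.5.
Sort by position and accumulate weight:
  mile 2 (Holt, w=300) → cum 300
  mile 3 (Calder, w=30) → cum 330
  mile 4 (Denby, w=300) → cum 630  ≥ 488.5 → median here
  mile 5 (Granby, w=110) → cum 740
  mile 8 (Brookfield, w=30) → cum 770
  mile 12 (Elwood, w=175) → cum 945
  mile 18 (Fenton, w=30) → cum 975
  mile 19 (Ashton, w=2) → cum 977
Optimal location: mile 4.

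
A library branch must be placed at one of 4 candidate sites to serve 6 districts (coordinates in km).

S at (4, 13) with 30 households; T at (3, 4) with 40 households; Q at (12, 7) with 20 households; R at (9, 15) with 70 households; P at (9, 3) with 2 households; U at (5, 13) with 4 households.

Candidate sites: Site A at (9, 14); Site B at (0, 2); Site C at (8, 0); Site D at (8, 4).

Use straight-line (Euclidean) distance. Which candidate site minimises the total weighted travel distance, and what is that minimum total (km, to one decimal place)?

Total weighted distance at each candidate:
  Site A (9, 14): total = 880.3
  Site B (0, 2): total = 1928.6
  Site C (8, 0): total = 1937.4
  Site D (8, 4): total = 1409.4
Minimum is at Site A with total 880.3 km.

Site A, total 880.3 km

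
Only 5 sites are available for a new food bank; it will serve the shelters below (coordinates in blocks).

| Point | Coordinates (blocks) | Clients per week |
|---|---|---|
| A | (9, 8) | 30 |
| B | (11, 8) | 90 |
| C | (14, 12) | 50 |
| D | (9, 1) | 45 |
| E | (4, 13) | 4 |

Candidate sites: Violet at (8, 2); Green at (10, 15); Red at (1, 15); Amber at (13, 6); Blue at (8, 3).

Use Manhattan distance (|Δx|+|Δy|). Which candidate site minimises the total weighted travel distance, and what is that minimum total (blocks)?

Total weighted distance at each candidate:
  Violet (8, 2): total = 1970
  Green (10, 15): total = 2017
  Red (1, 15): total = 3790
  Amber (13, 6): total = 1359
  Blue (8, 3): total = 1841
Minimum is at Amber with total 1359 blocks.

Amber, total 1359 blocks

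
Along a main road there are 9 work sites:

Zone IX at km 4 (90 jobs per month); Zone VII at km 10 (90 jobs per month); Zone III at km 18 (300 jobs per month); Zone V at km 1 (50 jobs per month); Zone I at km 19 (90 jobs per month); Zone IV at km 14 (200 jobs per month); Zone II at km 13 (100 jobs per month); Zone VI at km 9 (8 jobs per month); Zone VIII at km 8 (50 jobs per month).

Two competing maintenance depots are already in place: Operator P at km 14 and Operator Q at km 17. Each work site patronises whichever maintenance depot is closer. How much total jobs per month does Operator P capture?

The indifferent point is the midpoint (14+17)/2 = 15.5; work sites left of it (closer to Operator P at 14) go to Operator P, those right go to Operator Q.
  Zone V at 1 (w=50) → Operator P
  Zone IX at 4 (w=90) → Operator P
  Zone VIII at 8 (w=50) → Operator P
  Zone VI at 9 (w=8) → Operator P
  Zone VII at 10 (w=90) → Operator P
  Zone II at 13 (w=100) → Operator P
  Zone IV at 14 (w=200) → Operator P
  Zone III at 18 (w=300) → Operator Q
  Zone I at 19 (w=90) → Operator Q
Operator P captures 588; Operator Q captures 390.

588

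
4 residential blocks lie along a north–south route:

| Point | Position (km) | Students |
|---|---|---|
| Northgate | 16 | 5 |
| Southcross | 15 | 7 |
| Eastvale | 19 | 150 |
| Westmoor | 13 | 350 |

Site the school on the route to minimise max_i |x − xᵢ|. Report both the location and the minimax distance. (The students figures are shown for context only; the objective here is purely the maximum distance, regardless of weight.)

location 16, max distance 3

The 1-center on a line is the midpoint of the two extreme points: leftmost at 13, rightmost at 19.
Optimal location = (13 + 19)/2 = 16; maximum distance = (19 − 13)/2 = 3.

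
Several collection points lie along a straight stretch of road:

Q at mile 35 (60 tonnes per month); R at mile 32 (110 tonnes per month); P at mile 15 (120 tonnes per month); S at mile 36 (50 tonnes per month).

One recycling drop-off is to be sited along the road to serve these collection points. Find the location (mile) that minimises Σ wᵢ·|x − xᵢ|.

x = 32

For a sum of weighted absolute distances on a line, the optimum is the weighted median (not the mean). Total weight W = 340; half-weight = 170.
Sort by position and accumulate weight:
  mile 15 (P, w=120) → cum 120
  mile 32 (R, w=110) → cum 230  ≥ 170 → median here
  mile 35 (Q, w=60) → cum 290
  mile 36 (S, w=50) → cum 340
Optimal location: mile 32.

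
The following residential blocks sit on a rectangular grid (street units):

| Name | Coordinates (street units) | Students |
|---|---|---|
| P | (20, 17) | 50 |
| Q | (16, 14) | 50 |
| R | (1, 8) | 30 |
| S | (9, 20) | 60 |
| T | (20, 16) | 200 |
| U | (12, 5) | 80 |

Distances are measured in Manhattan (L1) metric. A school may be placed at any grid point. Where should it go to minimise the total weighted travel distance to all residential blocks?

Manhattan distance separates: Σwᵢ(|x−xᵢ|+|y−yᵢ|) = Σwᵢ|x−xᵢ| + Σwᵢ|y−yᵢ|, so x and y are optimised independently as 1-D weighted medians.
Total weight W = 470; half = 235.
x-coordinate, sorted with cumulative weight:
  x=1 (R, w=30) cum 30
  x=9 (S, w=60) cum 90
  x=12 (U, w=80) cum 170
  x=16 (Q, w=50) cum 220
  x=20 (P, w=50) cum 270  ← median
  x=20 (T, w=200) cum 470
⇒ x* = 20
y-coordinate, sorted with cumulative weight:
  y=5 (U, w=80) cum 80
  y=8 (R, w=30) cum 110
  y=14 (Q, w=50) cum 160
  y=16 (T, w=200) cum 360  ← median
  y=17 (P, w=50) cum 410
  y=20 (S, w=60) cum 470
⇒ y* = 16

(20, 16)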